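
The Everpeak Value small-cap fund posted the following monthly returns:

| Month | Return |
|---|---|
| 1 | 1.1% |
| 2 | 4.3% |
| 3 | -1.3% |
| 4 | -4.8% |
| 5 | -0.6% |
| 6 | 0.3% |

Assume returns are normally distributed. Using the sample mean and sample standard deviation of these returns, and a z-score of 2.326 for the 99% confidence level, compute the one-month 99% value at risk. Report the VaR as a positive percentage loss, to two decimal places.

7.12

μ = (1.1 + 4.3 − 1.3 − 4.8 − 0.6 + 0.3) / 6 = -1.00 / 6 = -0.1667%
Σ(r − μ)² = (1.1 − (-0.1667))² + (4.3 − (-0.1667))² + … = 44.7133
sample σ = √(44.7133 / 5) = √8.9427 = 2.9904%
VaR = −(μ − z·σ) = −(-0.1667 − 2.326 × 2.9904) = −(-7.1224) = 7.1224%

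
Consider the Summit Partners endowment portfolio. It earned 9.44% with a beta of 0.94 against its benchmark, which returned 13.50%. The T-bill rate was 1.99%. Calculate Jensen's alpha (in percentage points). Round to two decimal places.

CAPM expected return = Rf + β(Rm − Rf) = 1.99% + 0.94 × (13.50% − 1.99%) = 1.99 + 0.94 × 11.51 = 12.8094%
Jensen's α = Rp − E[R] = 9.44% − 12.8094% = -3.3694

-3.37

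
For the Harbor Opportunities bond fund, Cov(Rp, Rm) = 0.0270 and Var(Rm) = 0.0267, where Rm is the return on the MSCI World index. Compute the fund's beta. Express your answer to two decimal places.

1.01

β = Cov(Rp, Rm) / Var(Rm) = 0.0270 / 0.0267 = 1.0112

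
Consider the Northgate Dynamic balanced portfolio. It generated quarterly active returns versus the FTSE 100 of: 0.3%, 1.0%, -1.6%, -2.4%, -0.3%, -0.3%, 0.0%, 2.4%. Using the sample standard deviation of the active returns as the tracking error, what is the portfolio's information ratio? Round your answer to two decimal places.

r̄ = (0.3 + 1 − 1.6 − 2.4 − 0.3 − 0.3 + 0 + 2.4) / 8 = -0.90 / 8 = -0.1125%
Σ(r − r̄)² = (0.3 − (-0.1125))² + (1 − (-0.1125))² + … = 15.2488
σ = √[15.2488 / 7] = 1.4759%
IR = r̄ / tracking error = -0.1125 / 1.4759 = -0.0762

-0.08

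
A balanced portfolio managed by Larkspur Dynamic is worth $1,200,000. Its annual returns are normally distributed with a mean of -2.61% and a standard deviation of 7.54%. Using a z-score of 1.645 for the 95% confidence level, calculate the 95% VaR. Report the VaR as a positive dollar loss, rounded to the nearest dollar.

Return at the 95% tail: μ − z·σ = -2.61% − 1.645 × 7.54% = -2.61 − 12.4033 = -15.0133%
VaR = −(-15.0133%) × $1,200,000 = 15.0133% × $1,200,000 = $180,160

$180,160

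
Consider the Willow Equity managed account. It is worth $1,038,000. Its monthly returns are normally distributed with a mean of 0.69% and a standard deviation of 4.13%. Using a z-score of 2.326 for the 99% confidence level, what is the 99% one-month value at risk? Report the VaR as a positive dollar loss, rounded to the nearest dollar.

Return at the 99% tail: μ − z·σ = 0.69% − 2.326 × 4.13% = 0.69 − 9.60638 = -8.91638%
VaR = −(-8.91638%) × $1,038,000 = 8.91638% × $1,038,000 = $92,552

$92,552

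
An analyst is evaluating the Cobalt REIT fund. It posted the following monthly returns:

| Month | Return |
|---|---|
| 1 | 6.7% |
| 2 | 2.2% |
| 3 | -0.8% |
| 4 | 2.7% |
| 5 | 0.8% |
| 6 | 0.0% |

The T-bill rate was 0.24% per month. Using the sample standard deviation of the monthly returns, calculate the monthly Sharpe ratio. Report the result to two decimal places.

μ = (6.7 + 2.2 − 0.8 + 2.7 + 0.8 + 0) / 6 = 11.60 / 6 = 1.9333%
Sample std dev = √[35.8733 / 5] = 2.6786%
Sharpe = (μ − rf) / σ = (1.9333 − 0.24) / 2.6786 = 1.6933 / 2.6786 = 0.6322

0.63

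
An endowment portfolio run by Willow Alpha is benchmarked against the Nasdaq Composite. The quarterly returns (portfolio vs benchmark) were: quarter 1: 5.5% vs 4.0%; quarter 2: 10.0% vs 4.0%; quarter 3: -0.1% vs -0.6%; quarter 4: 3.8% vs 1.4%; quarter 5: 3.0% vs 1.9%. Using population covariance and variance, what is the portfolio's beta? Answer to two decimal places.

1.70

r̄p = 4.4400%,  r̄m = 2.1400%
Cov = Σ(rp − r̄p)(rm − r̄m) / 5 = 5.1144
Var(rm) = Σ(rm − r̄m)² / 5 = 3.0064
β = Cov / Var = 5.1144 / 3.0064 = 1.7012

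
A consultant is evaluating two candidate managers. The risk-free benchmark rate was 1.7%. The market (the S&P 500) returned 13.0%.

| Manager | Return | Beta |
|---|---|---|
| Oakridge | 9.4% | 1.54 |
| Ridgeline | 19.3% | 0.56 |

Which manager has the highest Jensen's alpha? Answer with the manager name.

Oakridge: α = 9.4% − [1.7% + 1.54 × (13.0% − 1.7%)] = -9.702
Ridgeline: α = 19.3% − [1.7% + 0.56 × (13.0% − 1.7%)] = 11.272
Highest: Ridgeline (11.272).

Ridgeline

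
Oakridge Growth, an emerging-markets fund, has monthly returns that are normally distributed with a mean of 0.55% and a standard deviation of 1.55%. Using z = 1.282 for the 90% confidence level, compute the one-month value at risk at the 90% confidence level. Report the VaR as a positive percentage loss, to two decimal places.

1.44

VaR (as % loss) = −(μ − z·σ) = −(0.55% − 1.282 × 1.55%) = −(-1.4371%) = 1.4371%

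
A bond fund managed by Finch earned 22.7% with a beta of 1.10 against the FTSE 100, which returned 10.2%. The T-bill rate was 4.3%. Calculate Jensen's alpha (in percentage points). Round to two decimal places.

CAPM expected return = Rf + β(Rm − Rf) = 4.3% + 1.10 × (10.2% − 4.3%) = 4.3 + 1.10 × 5.90 = 10.7900%
Jensen's α = Rp − E[R] = 22.7% − 10.7900% = 11.9100

11.91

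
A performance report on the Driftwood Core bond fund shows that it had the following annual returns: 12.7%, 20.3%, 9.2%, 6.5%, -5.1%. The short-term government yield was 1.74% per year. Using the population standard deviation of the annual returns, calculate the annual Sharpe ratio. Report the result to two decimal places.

r̄ = (12.7 + 20.3 + 9.2 + 6.5 − 5.1) / 5 = 43.60 / 5 = 8.7200%
Σ(r − r̄)² = 346.0880; population σ = √(346.0880/5) = 8.3197%
Sharpe = (r̄ − rf) / σ = (8.7200 − 1.74) / 8.3197 = 6.9800 / 8.3197 = 0.8390

0.84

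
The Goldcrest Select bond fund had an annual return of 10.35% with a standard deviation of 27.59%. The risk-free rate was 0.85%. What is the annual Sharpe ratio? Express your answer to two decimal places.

0.34

Sharpe = (Rp − Rf) / σp = (10.35% − 0.85%) / 27.59% = 9.50% / 27.59% = 0.3443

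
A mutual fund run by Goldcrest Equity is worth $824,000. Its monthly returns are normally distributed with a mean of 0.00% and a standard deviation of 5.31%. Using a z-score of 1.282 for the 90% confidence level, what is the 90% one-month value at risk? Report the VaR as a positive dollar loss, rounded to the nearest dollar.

Return at the 90% tail: μ − z·σ = 0.00% − 1.282 × 5.31% = 0 − 6.80742 = -6.80742%
VaR = −(-6.80742%) × $824,000 = 6.80742% × $824,000 = $56,093

$56,093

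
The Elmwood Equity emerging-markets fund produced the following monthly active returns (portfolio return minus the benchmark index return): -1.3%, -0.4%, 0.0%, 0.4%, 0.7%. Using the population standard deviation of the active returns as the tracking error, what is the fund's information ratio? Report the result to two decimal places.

-0.17

r̄ = (-1.3 − 0.4 + 0 + 0.4 + 0.7) / 5 = -0.1200%
Population std dev = √[2.4280 / 5] = 0.6969%
IR = r̄ / tracking error = -0.1200 / 0.6969 = -0.1722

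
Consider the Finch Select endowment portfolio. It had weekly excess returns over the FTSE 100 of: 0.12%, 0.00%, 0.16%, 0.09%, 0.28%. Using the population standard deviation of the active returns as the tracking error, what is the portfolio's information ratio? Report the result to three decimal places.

r̄ = (0.12 + 0 + 0.16 + 0.09 + 0.28) / 5 = 0.1300%
Population σ = √[Σ(r − r̄)² / 5] = √[0.0420 / 5] = √0.0084 = 0.0917%
IR = r̄ / tracking error = 0.1300 / 0.0917 = 1.4177

1.418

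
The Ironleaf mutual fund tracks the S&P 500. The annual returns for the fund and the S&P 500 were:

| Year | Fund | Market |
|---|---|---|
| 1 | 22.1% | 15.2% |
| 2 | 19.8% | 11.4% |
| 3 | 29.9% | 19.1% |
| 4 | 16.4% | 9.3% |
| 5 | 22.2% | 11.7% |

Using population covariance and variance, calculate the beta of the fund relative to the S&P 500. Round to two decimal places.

r̄p = 22.0800%,  r̄m = 13.3400%
Cov = Σ(rp − r̄p)(rm − r̄m) / 5 = 14.4508
Var(rm) = Σ(rm − r̄m)² / 5 = 11.8824
β = Cov / Var = 14.4508 / 11.8824 = 1.2162

1.22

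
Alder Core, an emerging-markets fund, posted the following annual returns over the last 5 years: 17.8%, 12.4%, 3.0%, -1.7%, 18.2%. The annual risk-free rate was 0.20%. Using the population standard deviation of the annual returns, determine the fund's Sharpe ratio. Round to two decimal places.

r̄ = (17.8 + 12.4 + 3 − 1.7 + 18.2) / 5 = 49.70 / 5 = 9.9400%
Σ(r − r̄)² = (17.8 − 9.9400)² + (12.4 − 9.9400)² + (3 − 9.9400)² + … = 319.7120
population σ = √(319.7120 / 5) = √63.9424 = 7.9964%
Sharpe = (r̄ − rf) / σ = (9.9400 − 0.2) / 7.9964 = 9.7400 / 7.9964 = 1.2180

1.22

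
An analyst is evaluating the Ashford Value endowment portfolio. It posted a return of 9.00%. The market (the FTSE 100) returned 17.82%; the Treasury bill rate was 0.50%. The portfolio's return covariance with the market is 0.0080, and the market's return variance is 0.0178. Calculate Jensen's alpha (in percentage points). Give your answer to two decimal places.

β = Cov / Var = 0.0080 / 0.0178 = 0.4494
E[R] = Rf + β(Rm − Rf) = 0.50% + 0.4494 × (17.82% − 0.50%) = 8.2836%
α = Rp − E[R] = 9.00% − 8.2836% = 0.7164

0.72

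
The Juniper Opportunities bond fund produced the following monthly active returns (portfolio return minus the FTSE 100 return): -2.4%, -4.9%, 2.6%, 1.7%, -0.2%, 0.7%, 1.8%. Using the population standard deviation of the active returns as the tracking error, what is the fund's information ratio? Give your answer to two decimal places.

r̄ = (-2.4 − 4.9 + 2.6 + 1.7 − 0.2 + 0.7 + 1.8) / 7 = -0.70 / 7 = -0.1000%
Σ(r − r̄)² = 43.1200; population σ = √(43.1200/7) = 2.4819%
IR = r̄ / tracking error = -0.1000 / 2.4819 = -0.0403

-0.04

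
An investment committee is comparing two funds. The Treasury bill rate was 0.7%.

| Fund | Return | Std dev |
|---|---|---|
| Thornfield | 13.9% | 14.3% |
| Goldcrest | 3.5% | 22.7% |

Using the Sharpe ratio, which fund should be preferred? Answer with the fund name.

Thornfield: Sharpe ratio = (13.9% − 0.7%) / 14.3% = 0.923
Goldcrest: Sharpe ratio = (3.5% − 0.7%) / 22.7% = 0.123
Highest: Thornfield (0.923).

Thornfield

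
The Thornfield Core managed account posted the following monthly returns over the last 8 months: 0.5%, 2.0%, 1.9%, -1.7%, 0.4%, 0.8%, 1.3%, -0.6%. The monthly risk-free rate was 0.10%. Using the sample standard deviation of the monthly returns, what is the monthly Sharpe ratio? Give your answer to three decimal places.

μ = (0.5 + 2 + 1.9 − 1.7 + 0.4 + 0.8 + 1.3 − 0.6) / 8 = 4.60 / 8 = 0.5750%
Σ(r − μ)² = 10.9550; sample σ = √(10.9550/7) = 1.2510%
Sharpe = (μ − rf) / σ = (0.5750 − 0.1) / 1.2510 = 0.4750 / 1.2510 = 0.3797

0.380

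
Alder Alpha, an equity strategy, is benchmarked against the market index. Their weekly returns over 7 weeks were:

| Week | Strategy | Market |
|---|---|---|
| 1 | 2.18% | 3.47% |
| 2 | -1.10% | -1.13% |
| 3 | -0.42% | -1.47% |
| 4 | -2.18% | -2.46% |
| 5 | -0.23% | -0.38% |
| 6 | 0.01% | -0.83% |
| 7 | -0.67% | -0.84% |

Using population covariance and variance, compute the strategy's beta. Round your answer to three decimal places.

0.669

r̄p = -0.3443%,  r̄m = -0.5200%
Cov = Σ(rp − r̄p)(rm − r̄m) / 7 = 2.0252
Var(rm) = Σ(rm − r̄m)² / 7 = 3.0252
β = Cov / Var = 2.0252 / 3.0252 = 0.6694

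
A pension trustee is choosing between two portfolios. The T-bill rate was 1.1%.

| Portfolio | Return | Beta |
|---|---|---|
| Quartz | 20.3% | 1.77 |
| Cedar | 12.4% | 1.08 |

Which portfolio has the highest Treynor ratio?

Quartz

Quartz: Treynor = (20.3% − 1.1%) / 1.77 = 10.847
Cedar: Treynor = (12.4% − 1.1%) / 1.08 = 10.463
Highest: Quartz (10.847).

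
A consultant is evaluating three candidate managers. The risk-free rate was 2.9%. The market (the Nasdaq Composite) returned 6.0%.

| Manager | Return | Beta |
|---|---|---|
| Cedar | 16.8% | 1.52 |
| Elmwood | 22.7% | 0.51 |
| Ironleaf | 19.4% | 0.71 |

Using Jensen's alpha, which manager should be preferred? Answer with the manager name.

Elmwood

Cedar: α = 16.8% − [2.9% + 1.52 × (6.0% − 2.9%)] = 9.188
Elmwood: α = 22.7% − [2.9% + 0.51 × (6.0% − 2.9%)] = 18.219
Ironleaf: α = 19.4% − [2.9% + 0.71 × (6.0% − 2.9%)] = 14.299
Highest: Elmwood (18.219).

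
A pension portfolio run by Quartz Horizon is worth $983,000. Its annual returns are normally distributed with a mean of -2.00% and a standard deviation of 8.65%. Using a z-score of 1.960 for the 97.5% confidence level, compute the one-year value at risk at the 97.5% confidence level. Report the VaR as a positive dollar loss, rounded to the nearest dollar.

Return at the 97.5% tail: μ − z·σ = -2.00% − 1.960 × 8.65% = -2 − 16.9540 = -18.9540%
VaR = −(-18.9540%) × $983,000 = 18.9540% × $983,000 = $186,318

$186,318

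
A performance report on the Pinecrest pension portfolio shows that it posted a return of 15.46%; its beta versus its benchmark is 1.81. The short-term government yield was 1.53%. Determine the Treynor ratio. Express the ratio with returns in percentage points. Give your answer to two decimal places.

Treynor = (Rp − Rf) / β = (15.46% − 1.53%) / 1.81 = 13.93 / 1.81 = 7.6961

7.70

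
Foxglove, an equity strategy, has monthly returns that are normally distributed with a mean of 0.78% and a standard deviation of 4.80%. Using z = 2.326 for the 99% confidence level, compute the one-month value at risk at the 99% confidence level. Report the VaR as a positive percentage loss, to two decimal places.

VaR (as % loss) = −(μ − z·σ) = −(0.78% − 2.326 × 4.80%) = −(-10.3848%) = 10.3848%

10.38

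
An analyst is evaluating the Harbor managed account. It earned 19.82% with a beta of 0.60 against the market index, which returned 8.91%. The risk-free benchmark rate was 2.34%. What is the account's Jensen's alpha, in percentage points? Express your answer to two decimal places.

CAPM expected return = Rf + β(Rm − Rf) = 2.34% + 0.60 × (8.91% − 2.34%) = 2.34 + 0.60 × 6.57 = 6.2820%
Jensen's α = Rp − E[R] = 19.82% − 6.2820% = 13.5380

13.54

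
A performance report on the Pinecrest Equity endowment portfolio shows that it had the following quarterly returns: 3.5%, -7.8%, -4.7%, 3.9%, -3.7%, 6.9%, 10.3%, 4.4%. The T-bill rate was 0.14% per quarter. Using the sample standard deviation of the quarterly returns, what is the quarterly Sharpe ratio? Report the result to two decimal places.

Mean return r̄ = 12.80 / 8 = 1.6000%
Σ(r − r̄)² = 276.6600; sample σ = √(276.6600/7) = 6.2867%
Sharpe = (r̄ − rf) / σ = (1.6000 − 0.14) / 6.2867 = 1.4600 / 6.2867 = 0.2322

0.23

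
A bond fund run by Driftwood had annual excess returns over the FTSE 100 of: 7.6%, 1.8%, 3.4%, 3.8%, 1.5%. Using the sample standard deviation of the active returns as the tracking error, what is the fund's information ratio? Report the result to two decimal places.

μ = (7.6 + 1.8 + 3.4 + 3.8 + 1.5) / 5 = 3.6200%
Σ(r − μ)² = (7.6 − 3.6200)² + (1.8 − 3.6200)² + (3.4 − 3.6200)² + … = 23.7280
σ = √[23.7280 / 4] = 2.4356%
IR = μ / tracking error = 3.6200 / 2.4356 = 1.4863

1.49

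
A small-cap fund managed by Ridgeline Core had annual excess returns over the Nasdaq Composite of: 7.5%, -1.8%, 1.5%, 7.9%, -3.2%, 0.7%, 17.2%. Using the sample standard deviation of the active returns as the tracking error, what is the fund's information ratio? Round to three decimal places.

Mean return r̄ = 29.80 / 7 = 4.2571%
Σ(r − r̄)² = (7.5 − 4.2571)² + (-1.8 − 4.2571)² + … = 303.8571
σ = √[303.8571 / 6] = 7.1164%
IR = r̄ / tracking error = 4.2571 / 7.1164 = 0.5982

0.598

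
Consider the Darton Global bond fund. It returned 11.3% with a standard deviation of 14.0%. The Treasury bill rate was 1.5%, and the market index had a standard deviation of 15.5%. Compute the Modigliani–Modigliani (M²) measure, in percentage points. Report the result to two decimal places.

Sharpe = (Rp − Rf) / σp = (11.3% − 1.5%) / 14.0% = 0.7000
M² = Rf + Sharpe × σm = 1.5% + 0.7000 × 15.5% = 12.3500%

12.35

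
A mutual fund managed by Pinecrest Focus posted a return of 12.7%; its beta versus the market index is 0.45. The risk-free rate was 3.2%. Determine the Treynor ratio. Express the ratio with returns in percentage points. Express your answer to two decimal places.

Treynor = (Rp − Rf) / β = (12.7% − 3.2%) / 0.45 = 9.50 / 0.45 = 21.1111

21.11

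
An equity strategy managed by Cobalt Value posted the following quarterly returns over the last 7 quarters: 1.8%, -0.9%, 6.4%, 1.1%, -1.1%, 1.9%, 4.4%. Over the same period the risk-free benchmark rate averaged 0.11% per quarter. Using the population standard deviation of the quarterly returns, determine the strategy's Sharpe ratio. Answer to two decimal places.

Mean return r̄ = 13.60 / 7 = 1.9429%
Σ(r − r̄)² = (1.8 − 1.9429)² + (-0.9 − 1.9429)² + … = 43.9771
σ = √[43.9771 / 7] = 2.5065%
Sharpe = (r̄ − rf) / σ = (1.9429 − 0.11) / 2.5065 = 1.8329 / 2.5065 = 0.7313

0.73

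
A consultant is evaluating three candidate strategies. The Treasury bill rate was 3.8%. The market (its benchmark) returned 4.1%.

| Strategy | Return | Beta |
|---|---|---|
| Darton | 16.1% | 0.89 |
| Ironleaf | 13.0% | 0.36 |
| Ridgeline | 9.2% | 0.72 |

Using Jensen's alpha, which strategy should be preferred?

Darton: α = 16.1% − [3.8% + 0.89 × (4.1% − 3.8%)] = 12.033
Ironleaf: α = 13.0% − [3.8% + 0.36 × (4.1% − 3.8%)] = 9.092
Ridgeline: α = 9.2% − [3.8% + 0.72 × (4.1% − 3.8%)] = 5.184
Highest: Darton (12.033).

Darton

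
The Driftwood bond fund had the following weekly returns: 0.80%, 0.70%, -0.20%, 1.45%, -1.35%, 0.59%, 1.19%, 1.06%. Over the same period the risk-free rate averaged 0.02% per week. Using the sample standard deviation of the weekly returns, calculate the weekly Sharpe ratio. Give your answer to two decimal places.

0.56

r̄ = (0.8 + 0.7 − 0.2 + 1.45 − 1.35 + 0.59 + 1.19 + 1.06) / 8 = 0.5300%
Σ(r − r̄)² = 5.7356; sample σ = √(5.7356/7) = 0.9052%
Sharpe = (r̄ − rf) / σ = (0.5300 − 0.02) / 0.9052 = 0.5100 / 0.9052 = 0.5634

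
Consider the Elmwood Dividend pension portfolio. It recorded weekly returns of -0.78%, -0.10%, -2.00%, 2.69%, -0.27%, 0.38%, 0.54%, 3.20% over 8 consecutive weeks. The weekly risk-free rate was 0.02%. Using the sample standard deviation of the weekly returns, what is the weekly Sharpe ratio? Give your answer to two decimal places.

0.25

Mean return μ = 3.660 / 8 = 0.4575%
Σ(r − μ)² = (-0.78 − 0.4575)² + (-0.1 − 0.4575)² + (-2 − 0.4575)² + … = 20.9290
sample σ = √(20.9290 / 7) = √2.9899 = 1.7291%
Sharpe = (μ − rf) / σ = (0.4575 − 0.02) / 1.7291 = 0.4375 / 1.7291 = 0.2530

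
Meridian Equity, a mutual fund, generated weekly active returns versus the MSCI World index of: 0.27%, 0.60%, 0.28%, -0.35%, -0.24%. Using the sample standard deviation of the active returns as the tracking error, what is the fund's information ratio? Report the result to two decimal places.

0.28

r̄ = (0.27 + 0.6 + 0.28 − 0.35 − 0.24) / 5 = 0.560 / 5 = 0.1120%
Σ(r − r̄)² = 0.6287; sample σ = √(0.6287/4) = 0.3965%
IR = r̄ / tracking error = 0.1120 / 0.3965 = 0.2825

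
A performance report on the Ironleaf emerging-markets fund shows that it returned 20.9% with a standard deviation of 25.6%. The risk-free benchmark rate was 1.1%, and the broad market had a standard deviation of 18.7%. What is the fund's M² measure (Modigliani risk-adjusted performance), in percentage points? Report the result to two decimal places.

Sharpe = (Rp − Rf) / σp = (20.9% − 1.1%) / 25.6% = 0.7734
M² = Rf + Sharpe × σm = 1.1% + 0.7734 × 18.7% = 15.5626%

15.56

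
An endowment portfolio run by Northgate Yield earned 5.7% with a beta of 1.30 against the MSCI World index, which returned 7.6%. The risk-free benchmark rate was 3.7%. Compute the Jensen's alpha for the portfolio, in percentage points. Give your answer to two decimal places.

-3.07

CAPM expected return = Rf + β(Rm − Rf) = 3.7% + 1.30 × (7.6% − 3.7%) = 3.7 + 1.30 × 3.90 = 8.7700%
Jensen's α = Rp − E[R] = 5.7% − 8.7700% = -3.0700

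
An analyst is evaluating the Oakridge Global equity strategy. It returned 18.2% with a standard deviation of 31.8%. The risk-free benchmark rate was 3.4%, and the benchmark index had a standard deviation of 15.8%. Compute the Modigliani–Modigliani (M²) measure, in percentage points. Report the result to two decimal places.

10.75

Sharpe = (Rp − Rf) / σp = (18.2% − 3.4%) / 31.8% = 0.4654
M² = Rf + Sharpe × σm = 3.4% + 0.4654 × 15.8% = 10.7533%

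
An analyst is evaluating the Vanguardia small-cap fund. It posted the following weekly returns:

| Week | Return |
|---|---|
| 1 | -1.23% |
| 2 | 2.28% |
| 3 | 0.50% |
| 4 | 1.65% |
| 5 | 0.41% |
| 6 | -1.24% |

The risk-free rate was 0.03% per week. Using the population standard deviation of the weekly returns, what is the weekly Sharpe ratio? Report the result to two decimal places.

r̄ = (-1.23 + 2.28 + 0.5 + 1.65 + 0.41 − 1.24) / 6 = 0.3950%
Σ(r − r̄)² = 10.4534; population σ = √(10.4534/6) = 1.3199%
Sharpe = (r̄ − rf) / σ = (0.3950 − 0.03) / 1.3199 = 0.3650 / 1.3199 = 0.2765

0.28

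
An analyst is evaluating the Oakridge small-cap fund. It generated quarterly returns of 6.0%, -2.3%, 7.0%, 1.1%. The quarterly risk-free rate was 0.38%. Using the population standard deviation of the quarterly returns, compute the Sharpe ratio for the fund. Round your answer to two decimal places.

r̄ = (6 − 2.3 + 7 + 1.1) / 4 = 11.80 / 4 = 2.9500%
Σ(r − r̄)² = 56.6900; population σ = √(56.6900/4) = 3.7646%
Sharpe = (r̄ − rf) / σ = (2.9500 − 0.38) / 3.7646 = 2.5700 / 3.7646 = 0.6827

0.68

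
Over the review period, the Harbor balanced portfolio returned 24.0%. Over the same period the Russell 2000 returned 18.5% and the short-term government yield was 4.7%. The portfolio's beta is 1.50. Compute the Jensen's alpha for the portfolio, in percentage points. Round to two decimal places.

-1.40

CAPM expected return = Rf + β(Rm − Rf) = 4.7% + 1.50 × (18.5% − 4.7%) = 4.7 + 1.50 × 13.80 = 25.4000%
Jensen's α = Rp − E[R] = 24.0% − 25.4000% = -1.4000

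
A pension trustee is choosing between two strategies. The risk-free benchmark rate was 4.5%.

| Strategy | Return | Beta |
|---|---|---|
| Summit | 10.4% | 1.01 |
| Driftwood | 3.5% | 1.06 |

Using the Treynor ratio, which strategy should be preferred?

Summit

Summit: Treynor = (10.4% − 4.5%) / 1.01 = 5.842
Driftwood: Treynor = (3.5% − 4.5%) / 1.06 = -0.943
Highest: Summit (5.842).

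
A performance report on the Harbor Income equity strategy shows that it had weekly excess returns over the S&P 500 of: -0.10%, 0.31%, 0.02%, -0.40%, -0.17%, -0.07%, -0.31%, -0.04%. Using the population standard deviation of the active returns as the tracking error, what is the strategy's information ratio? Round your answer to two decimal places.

-0.47

r̄ = (-0.1 + 0.31 + 0.02 − 0.4 − 0.17 − 0.07 − 0.31 − 0.04) / 8 = -0.760 / 8 = -0.0950%
Σ(r − r̄)² = 0.3258; population σ = √(0.3258/8) = 0.2018%
IR = r̄ / tracking error = -0.0950 / 0.2018 = -0.4708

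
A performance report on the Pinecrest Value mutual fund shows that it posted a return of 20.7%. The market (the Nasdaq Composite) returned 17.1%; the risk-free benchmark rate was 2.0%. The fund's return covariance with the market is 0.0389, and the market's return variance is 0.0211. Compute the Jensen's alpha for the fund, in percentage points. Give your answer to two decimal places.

-9.14

β = Cov / Var = 0.0389 / 0.0211 = 1.8436
E[R] = Rf + β(Rm − Rf) = 2.0% + 1.8436 × (17.1% − 2.0%) = 29.8384%
α = Rp − E[R] = 20.7% − 29.8384% = -9.1384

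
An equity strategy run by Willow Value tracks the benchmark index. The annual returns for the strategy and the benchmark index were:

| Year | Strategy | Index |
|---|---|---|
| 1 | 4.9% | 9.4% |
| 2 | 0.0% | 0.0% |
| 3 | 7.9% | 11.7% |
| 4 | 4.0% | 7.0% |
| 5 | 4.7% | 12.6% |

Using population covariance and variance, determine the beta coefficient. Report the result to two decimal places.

r̄p = 4.3000%,  r̄m = 8.1400%
Cov = Σ(rp − r̄p)(rm − r̄m) / 5 = 10.1400
Var(rm) = Σ(rm − r̄m)² / 5 = 20.3424
β = Cov / Var = 10.1400 / 20.3424 = 0.4985

0.50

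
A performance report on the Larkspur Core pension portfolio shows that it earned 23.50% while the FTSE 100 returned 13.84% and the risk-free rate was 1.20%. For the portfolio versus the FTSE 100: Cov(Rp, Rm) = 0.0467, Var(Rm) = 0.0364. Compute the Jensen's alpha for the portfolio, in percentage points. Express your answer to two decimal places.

6.08

β = Cov / Var = 0.0467 / 0.0364 = 1.2830
E[R] = Rf + β(Rm − Rf) = 1.20% + 1.2830 × (13.84% − 1.20%) = 17.4171%
α = Rp − E[R] = 23.50% − 17.4171% = 6.0829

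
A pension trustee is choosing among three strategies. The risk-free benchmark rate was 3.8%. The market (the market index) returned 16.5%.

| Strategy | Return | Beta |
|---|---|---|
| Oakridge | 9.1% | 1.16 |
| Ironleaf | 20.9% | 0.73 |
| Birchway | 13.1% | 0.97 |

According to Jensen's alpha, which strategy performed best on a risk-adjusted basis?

Oakridge: α = 9.1% − [3.8% + 1.16 × (16.5% − 3.8%)] = -9.432
Ironleaf: α = 20.9% − [3.8% + 0.73 × (16.5% − 3.8%)] = 7.829
Birchway: α = 13.1% − [3.8% + 0.97 × (16.5% − 3.8%)] = -3.019
Highest: Ironleaf (7.829).

Ironleaf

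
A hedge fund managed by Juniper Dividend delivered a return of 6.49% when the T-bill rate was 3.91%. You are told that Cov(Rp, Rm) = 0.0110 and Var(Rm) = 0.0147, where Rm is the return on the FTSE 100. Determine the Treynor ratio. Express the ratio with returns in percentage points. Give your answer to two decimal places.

β = Cov / Var = 0.0110 / 0.0147 = 0.7483
Treynor = (Rp − Rf) / β = (6.49% − 3.91%) / 0.7483 = 2.58 / 0.7483 = 3.4478

3.45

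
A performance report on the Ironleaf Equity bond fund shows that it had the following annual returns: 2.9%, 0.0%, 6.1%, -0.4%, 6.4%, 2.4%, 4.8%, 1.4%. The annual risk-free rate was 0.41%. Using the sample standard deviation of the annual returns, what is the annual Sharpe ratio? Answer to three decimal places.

r̄ = (2.9 + 0 + 6.1 − 0.4 + 6.4 + 2.4 + 4.8 + 1.4) / 8 = 2.9500%
Σ(r − r̄)² = (2.9 − 2.9500)² + (0 − 2.9500)² + (6.1 − 2.9500)² + … = 47.8800
sample σ = √(47.8800 / 7) = √6.8400 = 2.6153%
Sharpe = (r̄ − rf) / σ = (2.9500 − 0.41) / 2.6153 = 2.5400 / 2.6153 = 0.9712

0.971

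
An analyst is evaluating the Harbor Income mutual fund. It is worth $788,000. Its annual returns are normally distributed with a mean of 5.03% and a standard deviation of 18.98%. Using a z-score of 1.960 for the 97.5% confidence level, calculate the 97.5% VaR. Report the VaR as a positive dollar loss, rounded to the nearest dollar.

Return at the 97.5% tail: μ − z·σ = 5.03% − 1.960 × 18.98% = 5.03 − 37.2008 = -32.1708%
VaR = −(-32.1708%) × $788,000 = 32.1708% × $788,000 = $253,506

$253,506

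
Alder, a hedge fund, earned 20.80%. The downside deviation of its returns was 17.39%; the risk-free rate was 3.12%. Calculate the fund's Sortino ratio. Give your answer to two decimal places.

1.02

Sortino = (Rp − Rf) / σd = (20.80% − 3.12%) / 17.39% = 17.68% / 17.39% = 1.0167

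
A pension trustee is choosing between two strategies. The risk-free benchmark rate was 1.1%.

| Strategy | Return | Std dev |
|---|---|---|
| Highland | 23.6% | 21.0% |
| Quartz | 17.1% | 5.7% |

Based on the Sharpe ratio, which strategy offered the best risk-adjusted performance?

Quartz

Highland: Sharpe ratio = (23.6% − 1.1%) / 21.0% = 1.071
Quartz: Sharpe ratio = (17.1% − 1.1%) / 5.7% = 2.807
Highest: Quartz (2.807).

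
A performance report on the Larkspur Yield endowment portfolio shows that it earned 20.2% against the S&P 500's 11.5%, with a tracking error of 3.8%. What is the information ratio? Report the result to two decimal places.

IR = (Rp − Rb) / TE = (20.2% − 11.5%) / 3.8% = 8.70% / 3.8% = 2.2895

2.29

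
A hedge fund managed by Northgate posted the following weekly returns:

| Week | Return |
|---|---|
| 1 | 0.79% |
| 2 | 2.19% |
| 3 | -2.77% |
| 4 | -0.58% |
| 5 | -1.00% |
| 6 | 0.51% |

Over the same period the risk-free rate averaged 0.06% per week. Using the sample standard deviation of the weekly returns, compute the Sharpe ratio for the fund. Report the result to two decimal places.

-0.12

Mean return r̄ = -0.860 / 6 = -0.1433%
Σ(r − r̄)² = (0.79 − (-0.1433))² + (2.19 − (-0.1433))² + (-2.77 − (-0.1433))² + … = 14.5663
σ = √[14.5663 / 5] = 1.7068%
Sharpe = (r̄ − rf) / σ = (-0.1433 − 0.06) / 1.7068 = -0.2033 / 1.7068 = -0.1191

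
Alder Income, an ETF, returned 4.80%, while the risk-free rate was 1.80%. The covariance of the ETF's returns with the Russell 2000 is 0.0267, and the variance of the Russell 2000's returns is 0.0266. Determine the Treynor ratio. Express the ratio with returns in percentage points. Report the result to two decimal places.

β = Cov / Var = 0.0267 / 0.0266 = 1.0038
Treynor = (Rp − Rf) / β = (4.80% − 1.80%) / 1.0038 = 3.00 / 1.0038 = 2.9886

2.99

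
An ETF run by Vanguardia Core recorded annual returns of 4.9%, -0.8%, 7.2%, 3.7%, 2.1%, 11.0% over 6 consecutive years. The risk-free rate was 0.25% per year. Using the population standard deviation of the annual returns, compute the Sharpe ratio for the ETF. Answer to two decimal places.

1.18

Mean return μ = 28.10 / 6 = 4.6833%
Population σ = √[Σ(r − μ)² / 6] = √[83.9883 / 6] = √13.9981 = 3.7414%
Sharpe = (μ − rf) / σ = (4.6833 − 0.25) / 3.7414 = 4.4333 / 3.7414 = 1.1849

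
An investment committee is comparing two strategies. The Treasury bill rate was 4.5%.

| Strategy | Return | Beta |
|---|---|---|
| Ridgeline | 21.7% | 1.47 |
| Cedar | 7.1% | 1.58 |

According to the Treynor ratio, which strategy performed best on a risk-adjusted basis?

Ridgeline: Treynor = (21.7% − 4.5%) / 1.47 = 11.701
Cedar: Treynor = (7.1% − 4.5%) / 1.58 = 1.646
Highest: Ridgeline (11.701).

Ridgeline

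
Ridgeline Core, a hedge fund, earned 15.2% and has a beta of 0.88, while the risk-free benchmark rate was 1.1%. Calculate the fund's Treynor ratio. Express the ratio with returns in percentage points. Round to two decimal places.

Treynor = (Rp − Rf) / β = (15.2% − 1.1%) / 0.88 = 14.10 / 0.88 = 16.0227

16.02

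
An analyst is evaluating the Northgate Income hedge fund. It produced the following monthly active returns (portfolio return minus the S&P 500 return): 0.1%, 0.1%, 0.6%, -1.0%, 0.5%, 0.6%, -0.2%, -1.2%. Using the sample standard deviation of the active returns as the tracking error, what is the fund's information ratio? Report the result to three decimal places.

r̄ = (0.1 + 0.1 + 0.6 − 1 + 0.5 + 0.6 − 0.2 − 1.2) / 8 = -0.0625%
Σ(r − r̄)² = (0.1 − (-0.0625))² + (0.1 − (-0.0625))² + (0.6 − (-0.0625))² + … = 3.4388
sample σ = √(3.4388 / 7) = √0.4913 = 0.7009%
IR = r̄ / tracking error = -0.0625 / 0.7009 = -0.0892

-0.089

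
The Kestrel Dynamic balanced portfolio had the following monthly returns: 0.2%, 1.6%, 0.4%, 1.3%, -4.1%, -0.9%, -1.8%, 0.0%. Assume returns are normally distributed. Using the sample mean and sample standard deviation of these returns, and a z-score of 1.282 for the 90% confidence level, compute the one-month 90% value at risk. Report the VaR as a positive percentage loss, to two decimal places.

2.78

Mean return r̄ = -3.30 / 8 = -0.4125%
Σ(r − r̄)² = (0.2 − (-0.4125))² + (1.6 − (-0.4125))² + … = 23.9488
σ = √[23.9488 / 7] = 1.8497%
VaR = −(r̄ − z·σ) = −(-0.4125 − 1.282 × 1.8497) = −(-2.7838) = 2.7838%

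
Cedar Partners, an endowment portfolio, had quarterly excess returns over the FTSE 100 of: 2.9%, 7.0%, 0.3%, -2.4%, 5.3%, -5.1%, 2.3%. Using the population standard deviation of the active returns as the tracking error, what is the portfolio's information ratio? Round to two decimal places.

0.38

r̄ = (2.9 + 7 + 0.3 − 2.4 + 5.3 − 5.1 + 2.3) / 7 = 1.4714%
Σ(r − r̄)² = 107.4943; population σ = √(107.4943/7) = 3.9187%
IR = r̄ / tracking error = 1.4714 / 3.9187 = 0.3755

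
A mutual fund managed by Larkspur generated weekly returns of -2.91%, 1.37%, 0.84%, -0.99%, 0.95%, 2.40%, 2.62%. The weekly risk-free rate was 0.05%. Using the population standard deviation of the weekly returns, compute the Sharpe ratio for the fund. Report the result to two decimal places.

r̄ = (-2.91 + 1.37 + 0.84 − 0.99 + 0.95 + 2.4 + 2.62) / 7 = 0.6114%
Population σ = √[Σ(r − r̄)² / 7] = √[22.9407 / 7] = √3.2772 = 1.8103%
Sharpe = (r̄ − rf) / σ = (0.6114 − 0.05) / 1.8103 = 0.5614 / 1.8103 = 0.3101

0.31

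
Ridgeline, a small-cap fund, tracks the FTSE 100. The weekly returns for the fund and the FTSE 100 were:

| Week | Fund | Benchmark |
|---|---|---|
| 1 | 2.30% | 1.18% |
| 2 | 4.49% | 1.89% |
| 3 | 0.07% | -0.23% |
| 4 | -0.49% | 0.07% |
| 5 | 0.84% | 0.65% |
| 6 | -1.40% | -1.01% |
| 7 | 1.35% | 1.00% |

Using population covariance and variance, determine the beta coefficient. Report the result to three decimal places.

1.912

r̄p = 1.0229%,  r̄m = 0.5071%
Cov = Σ(rp − r̄p)(rm − r̄m) / 7 = 1.5469
Var(rm) = Σ(rm − r̄m)² / 7 = 0.8092
β = Cov / Var = 1.5469 / 0.8092 = 1.9116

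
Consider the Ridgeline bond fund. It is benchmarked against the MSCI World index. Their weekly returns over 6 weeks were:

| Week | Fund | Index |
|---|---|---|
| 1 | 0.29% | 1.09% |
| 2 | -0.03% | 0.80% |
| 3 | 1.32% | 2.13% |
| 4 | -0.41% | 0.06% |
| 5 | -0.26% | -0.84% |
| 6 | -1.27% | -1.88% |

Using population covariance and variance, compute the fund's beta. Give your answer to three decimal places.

r̄p = -0.0600%,  r̄m = 0.2267%
Cov = Σ(rp − r̄p)(rm − r̄m) / 6 = 0.9611
Var(rm) = Σ(rm − r̄m)² / 6 = 1.7167
β = Cov / Var = 0.9611 / 1.7167 = 0.5599

0.560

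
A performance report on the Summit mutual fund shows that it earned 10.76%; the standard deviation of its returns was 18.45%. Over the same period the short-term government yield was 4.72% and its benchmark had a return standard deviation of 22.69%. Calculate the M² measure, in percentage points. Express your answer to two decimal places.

Sharpe = (Rp − Rf) / σp = (10.76% − 4.72%) / 18.45% = 0.3274
M² = Rf + Sharpe × σm = 4.72% + 0.3274 × 22.69% = 12.1487%

12.15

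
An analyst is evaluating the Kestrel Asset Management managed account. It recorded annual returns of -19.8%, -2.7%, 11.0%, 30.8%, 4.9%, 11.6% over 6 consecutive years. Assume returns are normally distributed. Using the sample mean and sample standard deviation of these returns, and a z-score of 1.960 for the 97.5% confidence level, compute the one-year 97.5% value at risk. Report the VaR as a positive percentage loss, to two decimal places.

26.99

Mean return r̄ = 35.80 / 6 = 5.9667%
Sample σ = √[Σ(r − r̄)² / 5] = √[1413.9333 / 5] = √282.7867 = 16.8163%
VaR = −(r̄ − z·σ) = −(5.9667 − 1.960 × 16.8163) = −(-26.9932) = 26.9932%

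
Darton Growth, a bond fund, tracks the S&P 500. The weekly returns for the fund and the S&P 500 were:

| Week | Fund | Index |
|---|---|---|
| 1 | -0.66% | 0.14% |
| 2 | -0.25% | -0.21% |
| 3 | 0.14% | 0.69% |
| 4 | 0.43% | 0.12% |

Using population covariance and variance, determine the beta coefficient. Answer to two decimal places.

0.41

r̄p = -0.0850%,  r̄m = 0.1850%
Cov = Σ(rp − r̄p)(rm − r̄m) / 4 = 0.0428
Var(rm) = Σ(rm − r̄m)² / 4 = 0.1043
β = Cov / Var = 0.0428 / 0.1043 = 0.4104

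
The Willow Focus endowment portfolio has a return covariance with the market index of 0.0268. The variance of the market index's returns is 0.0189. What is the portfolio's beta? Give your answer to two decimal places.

1.42

β = Cov(Rp, Rm) / Var(Rm) = 0.0268 / 0.0189 = 1.4180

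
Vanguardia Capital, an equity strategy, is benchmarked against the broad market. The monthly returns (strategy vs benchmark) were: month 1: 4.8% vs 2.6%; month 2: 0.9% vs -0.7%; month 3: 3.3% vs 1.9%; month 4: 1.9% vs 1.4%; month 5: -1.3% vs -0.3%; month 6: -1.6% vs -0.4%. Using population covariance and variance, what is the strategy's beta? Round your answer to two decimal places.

1.63

r̄p = 1.3333%,  r̄m = 0.7500%
Cov = Σ(rp − r̄p)(rm − r̄m) / 6 = 2.6350
Var(rm) = Σ(rm − r̄m)² / 6 = 1.6158
β = Cov / Var = 2.6350 / 1.6158 = 1.6308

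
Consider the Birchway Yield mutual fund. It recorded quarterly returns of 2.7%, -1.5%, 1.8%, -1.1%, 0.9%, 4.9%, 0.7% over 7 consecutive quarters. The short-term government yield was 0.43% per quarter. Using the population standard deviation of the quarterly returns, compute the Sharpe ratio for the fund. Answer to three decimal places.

μ = (2.7 − 1.5 + 1.8 − 1.1 + 0.9 + 4.9 + 0.7) / 7 = 1.2000%
Σ(r − μ)² = (2.7 − 1.2000)² + (-1.5 − 1.2000)² + … = 29.2200
σ = √[29.2200 / 7] = 2.0431%
Sharpe = (μ − rf) / σ = (1.2000 − 0.43) / 2.0431 = 0.7700 / 2.0431 = 0.3769

0.377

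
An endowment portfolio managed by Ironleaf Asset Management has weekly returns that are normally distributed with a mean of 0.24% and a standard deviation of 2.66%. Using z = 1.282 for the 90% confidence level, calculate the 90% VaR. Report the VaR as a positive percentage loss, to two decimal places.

3.17

VaR (as % loss) = −(μ − z·σ) = −(0.24% − 1.282 × 2.66%) = −(-3.17012%) = 3.17012%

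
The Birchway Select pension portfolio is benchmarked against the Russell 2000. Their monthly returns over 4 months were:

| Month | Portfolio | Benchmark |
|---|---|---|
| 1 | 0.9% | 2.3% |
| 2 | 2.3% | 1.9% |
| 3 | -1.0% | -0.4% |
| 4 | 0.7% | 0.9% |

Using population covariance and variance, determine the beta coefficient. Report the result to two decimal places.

r̄p = 0.7250%,  r̄m = 1.1750%
Cov = Σ(rp − r̄p)(rm − r̄m) / 4 = 1.0156
Var(rm) = Σ(rm − r̄m)² / 4 = 1.0869
β = Cov / Var = 1.0156 / 1.0869 = 0.9344

0.93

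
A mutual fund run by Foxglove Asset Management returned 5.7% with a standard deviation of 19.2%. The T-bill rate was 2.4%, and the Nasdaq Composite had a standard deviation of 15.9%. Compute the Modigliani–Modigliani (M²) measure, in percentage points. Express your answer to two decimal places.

Sharpe = (Rp − Rf) / σp = (5.7% − 2.4%) / 19.2% = 0.1719
M² = Rf + Sharpe × σm = 2.4% + 0.1719 × 15.9% = 5.1332%

5.13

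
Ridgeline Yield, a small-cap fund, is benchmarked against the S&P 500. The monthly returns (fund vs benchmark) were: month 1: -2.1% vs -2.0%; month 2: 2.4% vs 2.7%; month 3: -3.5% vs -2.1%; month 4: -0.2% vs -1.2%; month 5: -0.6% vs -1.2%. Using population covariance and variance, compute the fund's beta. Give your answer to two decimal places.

r̄p = -0.8000%,  r̄m = -0.7600%
Cov = Σ(rp − r̄p)(rm − r̄m) / 5 = 3.1900
Var(rm) = Σ(rm − r̄m)² / 5 = 3.1384
β = Cov / Var = 3.1900 / 3.1384 = 1.0164

1.02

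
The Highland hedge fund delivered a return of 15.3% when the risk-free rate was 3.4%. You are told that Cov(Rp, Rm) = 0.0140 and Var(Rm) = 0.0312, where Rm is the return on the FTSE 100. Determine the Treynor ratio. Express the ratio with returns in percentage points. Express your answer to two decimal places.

β = Cov / Var = 0.0140 / 0.0312 = 0.4487
Treynor = (Rp − Rf) / β = (15.3% − 3.4%) / 0.4487 = 11.90 / 0.4487 = 26.5211

26.52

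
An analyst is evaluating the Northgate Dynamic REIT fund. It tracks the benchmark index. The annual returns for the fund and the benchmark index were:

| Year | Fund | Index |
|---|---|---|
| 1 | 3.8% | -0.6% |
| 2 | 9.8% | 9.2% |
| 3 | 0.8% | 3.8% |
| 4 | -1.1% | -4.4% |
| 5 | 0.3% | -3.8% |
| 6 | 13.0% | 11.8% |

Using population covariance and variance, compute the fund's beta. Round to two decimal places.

r̄p = 4.4333%,  r̄m = 2.6667%
Cov = Σ(rp − r̄p)(rm − r̄m) / 6 = 29.5144
Var(rm) = Σ(rm − r̄m)² / 6 = 38.3022
β = Cov / Var = 29.5144 / 38.3022 = 0.7706

0.77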